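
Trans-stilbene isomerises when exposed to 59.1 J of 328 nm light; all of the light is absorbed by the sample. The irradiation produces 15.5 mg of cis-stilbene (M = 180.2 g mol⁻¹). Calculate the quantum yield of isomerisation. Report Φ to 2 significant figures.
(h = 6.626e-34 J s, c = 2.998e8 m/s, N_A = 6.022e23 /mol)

Φ = 0.53

Product: 15.5 mg / 180.2 g mol⁻¹ = 8.602e-5 mol.
Photon energy at 328 nm: hc/λ = (6.626e-34)(2.998e8)/(328e-9) = 6.056e-19 J.
Photons incident: 59.1 / 6.056e-19 = 9.759e19, i.e. 9.759e19/6.022e23 = 1.621e-4 mol.
Φ = 8.602e-5 mol / 1.621e-4 mol photons = 0.53.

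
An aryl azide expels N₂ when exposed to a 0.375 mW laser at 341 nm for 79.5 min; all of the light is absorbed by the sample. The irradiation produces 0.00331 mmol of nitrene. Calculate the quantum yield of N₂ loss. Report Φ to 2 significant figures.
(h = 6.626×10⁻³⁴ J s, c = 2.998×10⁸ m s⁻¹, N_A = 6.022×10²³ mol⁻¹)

Product: 0.00331 mmol = 3.31×10⁻⁶ mol.
Photon energy at 341 nm: hc/λ = (6.626×10⁻³⁴)(2.998×10⁸)/(341×10⁻⁹) = 5.825×10⁻¹⁹ J.
Energy delivered: (0.375 mW)(4770 s) = 1.789 J.
Photons incident: 1.789 / 5.825×10⁻¹⁹ = 3.071×10¹⁸, i.e. 3.071×10¹⁸/6.022×10²³ = 5.100×10⁻⁶ mol.
Φ = 3.31×10⁻⁶ mol / 5.100×10⁻⁶ mol photons = 0.65.

Φ = 0.65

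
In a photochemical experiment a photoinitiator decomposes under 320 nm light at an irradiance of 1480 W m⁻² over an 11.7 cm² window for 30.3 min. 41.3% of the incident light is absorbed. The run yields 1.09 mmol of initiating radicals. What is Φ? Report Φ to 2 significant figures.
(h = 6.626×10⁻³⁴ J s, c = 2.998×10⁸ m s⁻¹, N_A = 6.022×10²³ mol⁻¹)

Φ = 0.31

Product: 1.09 mmol = 0.00109 mol.
Photon energy at 320 nm: hc/λ = (6.626×10⁻³⁴)(2.998×10⁸)/(320×10⁻⁹) = 6.208×10⁻¹⁹ J.
Energy delivered: (1480 W m⁻²)(11.7×10⁻⁴ m²)(1818 s) = 3148 J.
Photons incident: 3148 / 6.208×10⁻¹⁹ = 5.071×10²¹, i.e. 5.071×10²¹/6.022×10²³ = 0.008421 mol.
Photons absorbed: 0.413 × 0.008421 = 0.003478 mol.
Φ = 0.00109 mol / 0.003478 mol photons = 0.31.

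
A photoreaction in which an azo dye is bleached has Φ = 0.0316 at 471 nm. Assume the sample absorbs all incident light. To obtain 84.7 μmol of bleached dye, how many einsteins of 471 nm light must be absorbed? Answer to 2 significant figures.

Product: 84.7 μmol = 8.47×10⁻⁵ mol.
Photons that must be absorbed: 8.47×10⁻⁵ / 0.0316 = 0.002680 mol.

0.0027 einstein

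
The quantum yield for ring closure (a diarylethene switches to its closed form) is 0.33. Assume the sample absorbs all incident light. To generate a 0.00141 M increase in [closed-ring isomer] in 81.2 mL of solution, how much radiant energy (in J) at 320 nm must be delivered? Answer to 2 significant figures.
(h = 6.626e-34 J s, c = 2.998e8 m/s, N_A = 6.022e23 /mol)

Product: (0.00141 M)(0.0812 L) = 1.145e-4 mol.
Photons that must be absorbed: 1.145e-4 / 0.33 = 3.470e-4 mol.
Photon energy: hc/λ = 6.208e-19 J; per mole, 3.738e5 J mol⁻¹.
Energy required: 3.470e-4 × 3.738e5 = 130 J.

130 J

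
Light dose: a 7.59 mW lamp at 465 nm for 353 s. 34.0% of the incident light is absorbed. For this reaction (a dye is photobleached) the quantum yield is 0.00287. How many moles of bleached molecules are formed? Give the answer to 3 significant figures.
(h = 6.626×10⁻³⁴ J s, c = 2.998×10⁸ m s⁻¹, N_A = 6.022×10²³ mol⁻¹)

1.02×10⁻⁸ mol

Photon energy at 465 nm: hc/λ = (6.626×10⁻³⁴)(2.998×10⁸)/(465×10⁻⁹) = 4.272×10⁻¹⁹ J.
Energy delivered: (7.59 mW)(353 s) = 2.679 J.
Photons incident: 2.679 / 4.272×10⁻¹⁹ = 6.271×10¹⁸, i.e. 6.271×10¹⁸/6.022×10²³ = 1.041×10⁻⁵ mol.
Photons absorbed: 0.340 × 1.041×10⁻⁵ = 3.539×10⁻⁶ mol.
Product: Φ × n_abs = 0.00287 × 3.539×10⁻⁶ = 1.016×10⁻⁸ mol.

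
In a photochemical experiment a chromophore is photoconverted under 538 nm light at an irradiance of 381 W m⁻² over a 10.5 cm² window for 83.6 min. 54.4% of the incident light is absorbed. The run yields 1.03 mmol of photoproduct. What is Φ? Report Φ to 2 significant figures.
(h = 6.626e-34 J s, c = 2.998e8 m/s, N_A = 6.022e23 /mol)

Φ = 0.21

Product: 1.03 mmol = 0.00103 mol.
Photon energy at 538 nm: hc/λ = (6.626e-34)(2.998e8)/(538e-9) = 3.692e-19 J.
Energy delivered: (381 W m⁻²)(10.5e-4 m²)(5016 s) = 2007 J.
Photons incident: 2007 / 3.692e-19 = 5.436e21, i.e. 5.436e21/6.022e23 = 0.009027 mol.
Photons absorbed: 0.544 × 0.009027 = 0.004911 mol.
Φ = 0.00103 mol / 0.004911 mol photons = 0.21.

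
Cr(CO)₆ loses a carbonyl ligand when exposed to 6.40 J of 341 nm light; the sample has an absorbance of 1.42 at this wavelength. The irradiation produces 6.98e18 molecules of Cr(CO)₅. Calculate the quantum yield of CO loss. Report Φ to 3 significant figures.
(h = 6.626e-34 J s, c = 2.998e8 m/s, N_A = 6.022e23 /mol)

Φ = 0.660

Product: 6.98e18 / 6.022e23 = 1.159e-5 mol.
Photon energy at 341 nm: hc/λ = (6.626e-34)(2.998e8)/(341e-9) = 5.825e-19 J.
Photons incident: 6.40 / 5.825e-19 = 1.099e19, i.e. 1.099e19/6.022e23 = 1.825e-5 mol.
Fraction absorbed: 1 − 10^(−1.42) = 0.9620.
Photons absorbed: 0.9620 × 1.825e-5 = 1.756e-5 mol.
Φ = 1.159e-5 mol / 1.756e-5 mol photons = 0.660.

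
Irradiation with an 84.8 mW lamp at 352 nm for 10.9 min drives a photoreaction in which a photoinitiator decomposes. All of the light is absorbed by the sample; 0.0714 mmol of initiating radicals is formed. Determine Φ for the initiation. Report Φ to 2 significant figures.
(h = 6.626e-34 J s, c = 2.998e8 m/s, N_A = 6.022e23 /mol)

Φ = 0.44

Product: 0.0714 mmol = 7.14e-5 mol.
Photon energy at 352 nm: hc/λ = (6.626e-34)(2.998e8)/(352e-9) = 5.643e-19 J.
Energy delivered: (84.8 mW)(654 s) = 55.46 J.
Photons incident: 55.46 / 5.643e-19 = 9.828e19, i.e. 9.828e19/6.022e23 = 1.632e-4 mol.
Φ = 7.14e-5 mol / 1.632e-4 mol photons = 0.44.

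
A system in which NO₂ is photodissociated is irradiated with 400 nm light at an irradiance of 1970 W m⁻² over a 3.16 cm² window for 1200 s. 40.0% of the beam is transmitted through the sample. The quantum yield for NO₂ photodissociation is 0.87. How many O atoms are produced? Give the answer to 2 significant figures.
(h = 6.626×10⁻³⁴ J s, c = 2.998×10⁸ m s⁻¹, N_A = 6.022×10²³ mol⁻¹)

7.9×10²⁰ atoms

Photon energy at 400 nm: hc/λ = (6.626×10⁻³⁴)(2.998×10⁸)/(400×10⁻⁹) = 4.966×10⁻¹⁹ J.
Energy delivered: (1970 W m⁻²)(3.16×10⁻⁴ m²)(1200 s) = 747.0 J.
Photons incident: 747.0 / 4.966×10⁻¹⁹ = 1.504×10²¹, i.e. 1.504×10²¹/6.022×10²³ = 0.002498 mol.
Fraction absorbed: 1 − 40.0/100 = 0.6000.
Photons absorbed: 0.6000 × 0.002498 = 0.001499 mol.
Product: Φ × n_abs = 0.87 × 0.001499 = 0.001304 mol.
As a count: 0.001304 × 6.022×10²³ = 7.9×10²⁰.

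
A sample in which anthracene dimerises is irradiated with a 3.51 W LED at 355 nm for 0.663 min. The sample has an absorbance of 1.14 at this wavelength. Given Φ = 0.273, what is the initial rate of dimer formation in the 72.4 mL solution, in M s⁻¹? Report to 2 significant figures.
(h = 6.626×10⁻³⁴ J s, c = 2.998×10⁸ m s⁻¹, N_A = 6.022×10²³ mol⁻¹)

3.6×10⁻⁵ M s⁻¹

Photon energy at 355 nm: hc/λ = (6.626×10⁻³⁴)(2.998×10⁸)/(355×10⁻⁹) = 5.596×10⁻¹⁹ J.
Energy delivered: (3.51 W)(39.78 s) = 139.6 J.
Photons incident: 139.6 / 5.596×10⁻¹⁹ = 2.495×10²⁰, i.e. 2.495×10²⁰/6.022×10²³ = 4.143×10⁻⁴ mol.
Fraction absorbed: 1 − 10^(−1.14) = 0.9276.
Photons absorbed: 0.9276 × 4.143×10⁻⁴ = 3.843×10⁻⁴ mol.
Product formed: 0.273 × 3.843×10⁻⁴ = 1.049×10⁻⁴ mol.
Rate: 1.049×10⁻⁴ mol / (39.78 s × 0.0724 L) = 3.6×10⁻⁵ M s⁻¹.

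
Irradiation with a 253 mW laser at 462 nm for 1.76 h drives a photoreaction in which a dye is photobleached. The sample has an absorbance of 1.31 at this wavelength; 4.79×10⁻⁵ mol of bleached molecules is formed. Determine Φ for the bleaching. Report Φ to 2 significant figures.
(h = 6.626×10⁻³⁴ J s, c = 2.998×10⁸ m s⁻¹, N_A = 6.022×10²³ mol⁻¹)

Photon energy at 462 nm: hc/λ = (6.626×10⁻³⁴)(2.998×10⁸)/(462×10⁻⁹) = 4.300×10⁻¹⁹ J.
Energy delivered: (253 mW)(6336 s) = 1603 J.
Photons incident: 1603 / 4.300×10⁻¹⁹ = 3.728×10²¹, i.e. 3.728×10²¹/6.022×10²³ = 0.006191 mol.
Fraction absorbed: 1 − 10^(−1.31) = 0.9510.
Photons absorbed: 0.9510 × 0.006191 = 0.005888 mol.
Φ = 4.79×10⁻⁵ mol / 0.005888 mol photons = 0.0081.

Φ = 0.0081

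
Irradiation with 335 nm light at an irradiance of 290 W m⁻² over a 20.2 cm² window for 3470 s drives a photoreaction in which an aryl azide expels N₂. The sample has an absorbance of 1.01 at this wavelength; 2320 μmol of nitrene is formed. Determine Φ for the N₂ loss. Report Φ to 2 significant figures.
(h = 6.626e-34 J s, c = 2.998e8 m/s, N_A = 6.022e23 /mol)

Φ = 0.45

Product: 2320 μmol = 0.00232 mol.
Photon energy at 335 nm: hc/λ = (6.626e-34)(2.998e8)/(335e-9) = 5.930e-19 J.
Energy delivered: (290 W m⁻²)(20.2e-4 m²)(3470 s) = 2033 J.
Photons incident: 2033 / 5.930e-19 = 3.428e21, i.e. 3.428e21/6.022e23 = 0.005692 mol.
Fraction absorbed: 1 − 10^(−1.01) = 0.9023.
Photons absorbed: 0.9023 × 0.005692 = 0.005136 mol.
Φ = 0.00232 mol / 0.005136 mol photons = 0.45.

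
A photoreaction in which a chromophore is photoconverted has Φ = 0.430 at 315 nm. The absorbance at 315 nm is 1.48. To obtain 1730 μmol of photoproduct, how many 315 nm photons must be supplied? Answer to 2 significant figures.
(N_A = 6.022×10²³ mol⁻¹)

Product: 1730 μmol = 0.00173 mol.
Photons that must be absorbed: 0.00173 / 0.430 = 0.004023 mol.
Fraction absorbed: 1 − 10^(−1.48) = 0.9669.
Incident photons needed: 0.004023 / 0.9669 = 0.004161 mol.
Photon count: 0.004161 × 6.022×10²³ = 2.5×10²¹.

2.5×10²¹ photons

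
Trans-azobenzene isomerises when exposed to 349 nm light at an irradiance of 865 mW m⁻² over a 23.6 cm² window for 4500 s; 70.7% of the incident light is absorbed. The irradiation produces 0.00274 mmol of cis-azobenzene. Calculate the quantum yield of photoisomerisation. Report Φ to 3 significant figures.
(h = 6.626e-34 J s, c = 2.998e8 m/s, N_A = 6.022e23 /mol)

Product: 0.00274 mmol = 2.74e-6 mol.
Photon energy at 349 nm: hc/λ = (6.626e-34)(2.998e8)/(349e-9) = 5.692e-19 J.
Energy delivered: (865 mW m⁻²)(23.6e-4 m²)(4500 s) = 9.186 J.
Photons incident: 9.186 / 5.692e-19 = 1.614e19, i.e. 1.614e19/6.022e23 = 2.680e-5 mol.
Photons absorbed: 0.707 × 2.680e-5 = 1.895e-5 mol.
Φ = 2.74e-6 mol / 1.895e-5 mol photons = 0.145.

Φ = 0.145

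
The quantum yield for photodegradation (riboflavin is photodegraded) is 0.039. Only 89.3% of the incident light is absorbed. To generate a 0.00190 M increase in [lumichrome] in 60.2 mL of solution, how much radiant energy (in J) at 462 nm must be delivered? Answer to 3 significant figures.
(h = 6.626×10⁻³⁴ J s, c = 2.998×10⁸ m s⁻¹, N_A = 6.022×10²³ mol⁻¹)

Product: (0.00190 M)(0.0602 L) = 1.144×10⁻⁴ mol.
Photons that must be absorbed: 1.144×10⁻⁴ / 0.039 = 0.002933 mol.
Incident photons needed: 0.002933 / 0.893 = 0.003284 mol.
Photon energy: hc/λ = 4.300×10⁻¹⁹ J; per mole, 2.589×10⁵ J mol⁻¹.
Energy required: 0.003284 × 2.589×10⁵ = 850 J.

850 J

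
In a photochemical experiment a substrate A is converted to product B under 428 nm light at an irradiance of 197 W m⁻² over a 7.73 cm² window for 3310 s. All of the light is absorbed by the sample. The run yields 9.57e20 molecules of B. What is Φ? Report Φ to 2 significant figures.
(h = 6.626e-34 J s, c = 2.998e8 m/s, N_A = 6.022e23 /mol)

Φ = 0.88

Product: 9.57e20 / 6.022e23 = 0.001589 mol.
Photon energy at 428 nm: hc/λ = (6.626e-34)(2.998e8)/(428e-9) = 4.641e-19 J.
Energy delivered: (197 W m⁻²)(7.73e-4 m²)(3310 s) = 504.1 J.
Photons incident: 504.1 / 4.641e-19 = 1.086e21, i.e. 1.086e21/6.022e23 = 0.001803 mol.
Φ = 0.001589 mol / 0.001803 mol photons = 0.88.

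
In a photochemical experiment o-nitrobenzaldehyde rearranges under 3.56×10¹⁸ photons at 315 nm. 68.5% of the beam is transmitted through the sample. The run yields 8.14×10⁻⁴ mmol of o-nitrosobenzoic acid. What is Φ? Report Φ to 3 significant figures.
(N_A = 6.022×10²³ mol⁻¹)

Product: 8.14×10⁻⁴ mmol = 8.14×10⁻⁷ mol.
Moles of photons: 3.56×10¹⁸ / 6.022×10²³ = 5.912×10⁻⁶ mol.
Fraction absorbed: 1 − 68.5/100 = 0.3150.
Photons absorbed: 0.3150 × 5.912×10⁻⁶ = 1.862×10⁻⁶ mol.
Φ = 8.14×10⁻⁷ mol / 1.862×10⁻⁶ mol photons = 0.437.

Φ = 0.437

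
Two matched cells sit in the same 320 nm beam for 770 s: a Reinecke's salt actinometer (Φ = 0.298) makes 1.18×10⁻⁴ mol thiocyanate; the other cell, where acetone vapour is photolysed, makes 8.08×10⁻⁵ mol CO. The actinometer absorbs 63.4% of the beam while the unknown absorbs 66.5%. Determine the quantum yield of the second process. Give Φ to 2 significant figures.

Φ = 0.19

Photons absorbed by the actinometer: 1.18×10⁻⁴ / 0.298 = 3.960×10⁻⁴ mol.
Incident flux: 3.960×10⁻⁴ / 0.634 = 6.246×10⁻⁴ einstein.
Absorbed by unknown: 0.665 × 6.246×10⁻⁴ = 4.154×10⁻⁴ mol.
Φ(unknown) = 8.08×10⁻⁵ / 4.154×10⁻⁴ = 0.19.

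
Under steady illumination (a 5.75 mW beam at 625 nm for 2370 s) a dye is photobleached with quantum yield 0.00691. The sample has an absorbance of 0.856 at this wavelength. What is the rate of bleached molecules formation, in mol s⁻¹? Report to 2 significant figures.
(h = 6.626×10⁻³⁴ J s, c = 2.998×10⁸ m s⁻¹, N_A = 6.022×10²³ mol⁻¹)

Photon energy at 625 nm: hc/λ = (6.626×10⁻³⁴)(2.998×10⁸)/(625×10⁻⁹) = 3.178×10⁻¹⁹ J.
Energy delivered: (5.75 mW)(2370 s) = 13.63 J.
Photons incident: 13.63 / 3.178×10⁻¹⁹ = 4.289×10¹⁹, i.e. 4.289×10¹⁹/6.022×10²³ = 7.122×10⁻⁵ mol.
Fraction absorbed: 1 − 10^(−0.856) = 0.8607.
Photons absorbed: 0.8607 × 7.122×10⁻⁵ = 6.130×10⁻⁵ mol.
Product formed: 0.00691 × 6.130×10⁻⁵ = 4.236×10⁻⁷ mol.
Rate: 4.236×10⁻⁷ / 2370 s = 1.8×10⁻¹⁰ mol s⁻¹.

1.8×10⁻¹⁰ mol s⁻¹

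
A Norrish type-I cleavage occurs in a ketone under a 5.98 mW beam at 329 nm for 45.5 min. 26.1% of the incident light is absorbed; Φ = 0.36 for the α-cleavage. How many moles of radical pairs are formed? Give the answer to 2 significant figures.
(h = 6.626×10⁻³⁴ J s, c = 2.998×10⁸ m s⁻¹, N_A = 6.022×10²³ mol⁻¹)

4.2×10⁻⁶ mol

Photon energy at 329 nm: hc/λ = (6.626×10⁻³⁴)(2.998×10⁸)/(329×10⁻⁹) = 6.038×10⁻¹⁹ J.
Energy delivered: (5.98 mW)(2730 s) = 16.33 J.
Photons incident: 16.33 / 6.038×10⁻¹⁹ = 2.705×10¹⁹, i.e. 2.705×10¹⁹/6.022×10²³ = 4.492×10⁻⁵ mol.
Photons absorbed: 0.261 × 4.492×10⁻⁵ = 1.172×10⁻⁵ mol.
Product: Φ × n_abs = 0.36 × 1.172×10⁻⁵ = 4.219×10⁻⁶ mol.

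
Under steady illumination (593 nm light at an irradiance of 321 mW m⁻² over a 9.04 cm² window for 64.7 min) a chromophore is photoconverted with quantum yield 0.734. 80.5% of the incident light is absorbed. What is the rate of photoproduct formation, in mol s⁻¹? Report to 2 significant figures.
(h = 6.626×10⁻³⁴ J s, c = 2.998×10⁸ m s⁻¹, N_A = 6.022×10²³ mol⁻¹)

Photon energy at 593 nm: hc/λ = (6.626×10⁻³⁴)(2.998×10⁸)/(593×10⁻⁹) = 3.350×10⁻¹⁹ J.
Energy delivered: (321 mW m⁻²)(9.04×10⁻⁴ m²)(3882 s) = 1.126 J.
Photons incident: 1.126 / 3.350×10⁻¹⁹ = 3.361×10¹⁸, i.e. 3.361×10¹⁸/6.022×10²³ = 5.581×10⁻⁶ mol.
Photons absorbed: 0.805 × 5.581×10⁻⁶ = 4.493×10⁻⁶ mol.
Product formed: 0.734 × 4.493×10⁻⁶ = 3.298×10⁻⁶ mol.
Rate: 3.298×10⁻⁶ / 3882 s = 8.5×10⁻¹⁰ mol s⁻¹.

8.5×10⁻¹⁰ mol s⁻¹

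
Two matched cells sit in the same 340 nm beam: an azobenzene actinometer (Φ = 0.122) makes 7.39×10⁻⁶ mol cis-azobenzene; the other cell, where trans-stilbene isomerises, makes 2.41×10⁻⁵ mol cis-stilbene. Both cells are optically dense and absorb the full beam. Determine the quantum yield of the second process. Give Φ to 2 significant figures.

Photons absorbed by the actinometer: 7.39×10⁻⁶ / 0.122 = 6.057×10⁻⁵ mol.
Φ(unknown) = 2.41×10⁻⁵ / 6.057×10⁻⁵ = 0.40.

Φ = 0.40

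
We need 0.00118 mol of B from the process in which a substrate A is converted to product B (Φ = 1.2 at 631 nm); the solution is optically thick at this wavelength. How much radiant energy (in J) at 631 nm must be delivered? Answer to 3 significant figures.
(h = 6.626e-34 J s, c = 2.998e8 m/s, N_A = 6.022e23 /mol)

Photons that must be absorbed: 0.00118 / 1.2 = 9.833e-4 mol.
Photon energy: hc/λ = 3.148e-19 J; per mole, 1.896e5 J mol⁻¹.
Energy required: 9.833e-4 × 1.896e5 = 186 J.

186 J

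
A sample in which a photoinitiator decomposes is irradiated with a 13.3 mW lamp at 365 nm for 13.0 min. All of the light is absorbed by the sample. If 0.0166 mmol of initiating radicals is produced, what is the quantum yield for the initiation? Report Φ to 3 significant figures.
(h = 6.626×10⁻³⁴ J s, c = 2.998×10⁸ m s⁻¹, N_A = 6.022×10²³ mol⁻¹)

Product: 0.0166 mmol = 1.66×10⁻⁵ mol.
Photon energy at 365 nm: hc/λ = (6.626×10⁻³⁴)(2.998×10⁸)/(365×10⁻⁹) = 5.442×10⁻¹⁹ J.
Energy delivered: (13.3 mW)(780 s) = 10.37 J.
Photons incident: 10.37 / 5.442×10⁻¹⁹ = 1.906×10¹⁹, i.e. 1.906×10¹⁹/6.022×10²³ = 3.165×10⁻⁵ mol.
Φ = 1.66×10⁻⁵ mol / 3.165×10⁻⁵ mol photons = 0.524.

Φ = 0.524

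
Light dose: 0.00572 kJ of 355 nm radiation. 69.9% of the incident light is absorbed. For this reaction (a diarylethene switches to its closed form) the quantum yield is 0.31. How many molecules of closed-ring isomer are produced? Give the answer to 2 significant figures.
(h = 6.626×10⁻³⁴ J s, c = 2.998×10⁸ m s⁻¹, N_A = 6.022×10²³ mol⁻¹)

2.2×10¹⁸ molecules

Photon energy at 355 nm: hc/λ = (6.626×10⁻³⁴)(2.998×10⁸)/(355×10⁻⁹) = 5.596×10⁻¹⁹ J.
Incident energy: 0.00572 kJ = 5.72 J.
Photons incident: 5.72 / 5.596×10⁻¹⁹ = 1.022×10¹⁹, i.e. 1.022×10¹⁹/6.022×10²³ = 1.697×10⁻⁵ mol.
Photons absorbed: 0.699 × 1.697×10⁻⁵ = 1.186×10⁻⁵ mol.
Product: Φ × n_abs = 0.31 × 1.186×10⁻⁵ = 3.677×10⁻⁶ mol.
As a count: 3.677×10⁻⁶ × 6.022×10²³ = 2.2×10¹⁸.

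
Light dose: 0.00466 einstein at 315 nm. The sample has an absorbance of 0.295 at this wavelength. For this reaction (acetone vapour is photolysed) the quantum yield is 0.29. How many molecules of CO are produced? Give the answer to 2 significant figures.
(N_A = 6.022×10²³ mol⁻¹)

4.0×10²⁰ molecules

Fraction absorbed: 1 − 10^(−0.295) = 0.4930.
Photons absorbed: 0.4930 × 0.00466 = 0.002297 mol.
Product: Φ × n_abs = 0.29 × 0.002297 = 6.661×10⁻⁴ mol.
As a count: 6.661×10⁻⁴ × 6.022×10²³ = 4.0×10²⁰.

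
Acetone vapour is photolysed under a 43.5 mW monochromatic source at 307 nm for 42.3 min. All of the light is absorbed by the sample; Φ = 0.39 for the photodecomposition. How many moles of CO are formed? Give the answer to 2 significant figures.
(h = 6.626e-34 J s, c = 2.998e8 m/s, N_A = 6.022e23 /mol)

1.1e-4 mol

Photon energy at 307 nm: hc/λ = (6.626e-34)(2.998e8)/(307e-9) = 6.471e-19 J.
Energy delivered: (43.5 mW)(2538 s) = 110.4 J.
Photons incident: 110.4 / 6.471e-19 = 1.706e20, i.e. 1.706e20/6.022e23 = 2.833e-4 mol.
Product: Φ × n_abs = 0.39 × 2.833e-4 = 1.105e-4 mol.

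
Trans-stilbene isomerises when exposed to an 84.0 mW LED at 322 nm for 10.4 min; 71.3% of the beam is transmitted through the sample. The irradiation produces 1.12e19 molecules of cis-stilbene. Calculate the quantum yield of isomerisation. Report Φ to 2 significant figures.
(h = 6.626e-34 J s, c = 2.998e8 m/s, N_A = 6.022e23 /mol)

Product: 1.12e19 / 6.022e23 = 1.860e-5 mol.
Photon energy at 322 nm: hc/λ = (6.626e-34)(2.998e8)/(322e-9) = 6.169e-19 J.
Energy delivered: (84.0 mW)(624 s) = 52.42 J.
Photons incident: 52.42 / 6.169e-19 = 8.497e19, i.e. 8.497e19/6.022e23 = 1.411e-4 mol.
Fraction absorbed: 1 − 71.3/100 = 0.2870.
Photons absorbed: 0.2870 × 1.411e-4 = 4.050e-5 mol.
Φ = 1.860e-5 mol / 4.050e-5 mol photons = 0.46.

Φ = 0.46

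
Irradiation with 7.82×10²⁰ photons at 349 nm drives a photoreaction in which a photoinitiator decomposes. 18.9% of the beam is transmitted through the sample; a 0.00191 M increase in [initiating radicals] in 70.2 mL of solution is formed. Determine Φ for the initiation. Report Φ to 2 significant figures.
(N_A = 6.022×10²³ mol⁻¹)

Φ = 0.13

Product: (0.00191 M)(0.0702 L) = 1.341×10⁻⁴ mol.
Moles of photons: 7.82×10²⁰ / 6.022×10²³ = 0.001299 mol.
Fraction absorbed: 1 − 18.9/100 = 0.8110.
Photons absorbed: 0.8110 × 0.001299 = 0.001053 mol.
Φ = 1.341×10⁻⁴ mol / 0.001053 mol photons = 0.13.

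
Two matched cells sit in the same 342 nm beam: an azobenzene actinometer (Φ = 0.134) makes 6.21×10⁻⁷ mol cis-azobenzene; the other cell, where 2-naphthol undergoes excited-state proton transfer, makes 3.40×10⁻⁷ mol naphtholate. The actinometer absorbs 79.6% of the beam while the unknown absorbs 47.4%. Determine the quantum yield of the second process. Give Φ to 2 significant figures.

Φ = 0.12

Photons absorbed by the actinometer: 6.21×10⁻⁷ / 0.134 = 4.634×10⁻⁶ mol.
Incident flux: 4.634×10⁻⁶ / 0.796 = 5.822×10⁻⁶ einstein.
Absorbed by unknown: 0.474 × 5.822×10⁻⁶ = 2.760×10⁻⁶ mol.
Φ(unknown) = 3.40×10⁻⁷ / 2.760×10⁻⁶ = 0.12.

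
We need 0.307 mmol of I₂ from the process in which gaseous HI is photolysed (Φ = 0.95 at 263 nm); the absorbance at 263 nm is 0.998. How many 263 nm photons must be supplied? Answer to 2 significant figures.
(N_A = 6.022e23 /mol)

Product: 0.307 mmol = 3.07e-4 mol.
Photons that must be absorbed: 3.07e-4 / 0.95 = 3.232e-4 mol.
Fraction absorbed: 1 − 10^(−0.998) = 0.8995.
Incident photons needed: 3.232e-4 / 0.8995 = 3.593e-4 mol.
Photon count: 3.593e-4 × 6.022e23 = 2.2e20.

2.2e20 photons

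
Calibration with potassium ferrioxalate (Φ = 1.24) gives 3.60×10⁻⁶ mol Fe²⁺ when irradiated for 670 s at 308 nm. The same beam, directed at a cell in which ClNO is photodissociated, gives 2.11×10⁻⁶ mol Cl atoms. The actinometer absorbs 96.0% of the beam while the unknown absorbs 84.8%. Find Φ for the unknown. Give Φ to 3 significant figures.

Photons absorbed by the actinometer: 3.60×10⁻⁶ / 1.24 = 2.903×10⁻⁶ mol.
Incident flux: 2.903×10⁻⁶ / 0.960 = 3.024×10⁻⁶ einstein.
Absorbed by unknown: 0.848 × 3.024×10⁻⁶ = 2.564×10⁻⁶ mol.
Φ(unknown) = 2.11×10⁻⁶ / 2.564×10⁻⁶ = 0.823.

Φ = 0.823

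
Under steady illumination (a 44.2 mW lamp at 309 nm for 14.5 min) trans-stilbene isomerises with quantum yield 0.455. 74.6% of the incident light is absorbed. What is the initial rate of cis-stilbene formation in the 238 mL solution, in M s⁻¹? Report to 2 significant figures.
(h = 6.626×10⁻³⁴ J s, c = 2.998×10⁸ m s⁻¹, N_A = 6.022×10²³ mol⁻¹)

Photon energy at 309 nm: hc/λ = (6.626×10⁻³⁴)(2.998×10⁸)/(309×10⁻⁹) = 6.429×10⁻¹⁹ J.
Energy delivered: (44.2 mW)(870 s) = 38.45 J.
Photons incident: 38.45 / 6.429×10⁻¹⁹ = 5.981×10¹⁹, i.e. 5.981×10¹⁹/6.022×10²³ = 9.932×10⁻⁵ mol.
Photons absorbed: 0.746 × 9.932×10⁻⁵ = 7.409×10⁻⁵ mol.
Product formed: 0.455 × 7.409×10⁻⁵ = 3.371×10⁻⁵ mol.
Rate: 3.371×10⁻⁵ mol / (870 s × 0.238 L) = 1.6×10⁻⁷ M s⁻¹.

1.6×10⁻⁷ M s⁻¹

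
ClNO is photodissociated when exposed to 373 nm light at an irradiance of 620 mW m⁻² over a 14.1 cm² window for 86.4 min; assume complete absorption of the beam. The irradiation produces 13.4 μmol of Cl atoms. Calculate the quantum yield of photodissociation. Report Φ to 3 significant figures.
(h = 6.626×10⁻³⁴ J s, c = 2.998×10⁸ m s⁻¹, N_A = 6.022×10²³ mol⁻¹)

Φ = 0.948

Product: 13.4 μmol = 1.34×10⁻⁵ mol.
Photon energy at 373 nm: hc/λ = (6.626×10⁻³⁴)(2.998×10⁸)/(373×10⁻⁹) = 5.326×10⁻¹⁹ J.
Energy delivered: (620 mW m⁻²)(14.1×10⁻⁴ m²)(5184 s) = 4.532 J.
Photons incident: 4.532 / 5.326×10⁻¹⁹ = 8.509×10¹⁸, i.e. 8.509×10¹⁸/6.022×10²³ = 1.413×10⁻⁵ mol.
Φ = 1.34×10⁻⁵ mol / 1.413×10⁻⁵ mol photons = 0.948.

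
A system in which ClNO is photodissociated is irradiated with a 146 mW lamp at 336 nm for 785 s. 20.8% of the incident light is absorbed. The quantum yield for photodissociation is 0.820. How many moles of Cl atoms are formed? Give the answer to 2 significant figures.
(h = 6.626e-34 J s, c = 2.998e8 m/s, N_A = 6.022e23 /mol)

5.5e-5 mol

Photon energy at 336 nm: hc/λ = (6.626e-34)(2.998e8)/(336e-9) = 5.912e-19 J.
Energy delivered: (146 mW)(785 s) = 114.6 J.
Photons incident: 114.6 / 5.912e-19 = 1.938e20, i.e. 1.938e20/6.022e23 = 3.218e-4 mol.
Photons absorbed: 0.208 × 3.218e-4 = 6.693e-5 mol.
Product: Φ × n_abs = 0.820 × 6.693e-5 = 5.488e-5 mol.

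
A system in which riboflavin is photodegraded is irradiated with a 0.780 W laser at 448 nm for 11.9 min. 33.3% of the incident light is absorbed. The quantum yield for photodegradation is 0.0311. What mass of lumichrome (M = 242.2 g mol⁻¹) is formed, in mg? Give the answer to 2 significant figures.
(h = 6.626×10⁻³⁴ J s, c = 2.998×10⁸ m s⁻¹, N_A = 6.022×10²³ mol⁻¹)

5.2 mg

Photon energy at 448 nm: hc/λ = (6.626×10⁻³⁴)(2.998×10⁸)/(448×10⁻⁹) = 4.434×10⁻¹⁹ J.
Energy delivered: (0.780 W)(714 s) = 556.9 J.
Photons incident: 556.9 / 4.434×10⁻¹⁹ = 1.256×10²¹, i.e. 1.256×10²¹/6.022×10²³ = 0.002086 mol.
Photons absorbed: 0.333 × 0.002086 = 6.946×10⁻⁴ mol.
Product: Φ × n_abs = 0.0311 × 6.946×10⁻⁴ = 2.160×10⁻⁵ mol.
Mass: 2.160×10⁻⁵ × 242.2 = 0.005232 g = 5.2 mg.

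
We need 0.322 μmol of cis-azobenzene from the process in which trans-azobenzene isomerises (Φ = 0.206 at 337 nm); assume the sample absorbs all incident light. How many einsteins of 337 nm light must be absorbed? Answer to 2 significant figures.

Product: 0.322 μmol = 3.22×10⁻⁷ mol.
Photons that must be absorbed: 3.22×10⁻⁷ / 0.206 = 1.563×10⁻⁶ mol.

1.6×10⁻⁶ einstein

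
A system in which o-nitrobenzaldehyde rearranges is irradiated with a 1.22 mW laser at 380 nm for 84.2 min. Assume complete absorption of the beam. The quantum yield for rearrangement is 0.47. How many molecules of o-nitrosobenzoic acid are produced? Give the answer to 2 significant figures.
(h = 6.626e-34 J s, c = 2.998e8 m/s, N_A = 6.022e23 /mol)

5.5e18 molecules

Photon energy at 380 nm: hc/λ = (6.626e-34)(2.998e8)/(380e-9) = 5.228e-19 J.
Energy delivered: (1.22 mW)(5052 s) = 6.163 J.
Photons incident: 6.163 / 5.228e-19 = 1.179e19, i.e. 1.179e19/6.022e23 = 1.958e-5 mol.
Product: Φ × n_abs = 0.47 × 1.958e-5 = 9.203e-6 mol.
As a count: 9.203e-6 × 6.022e23 = 5.5e18.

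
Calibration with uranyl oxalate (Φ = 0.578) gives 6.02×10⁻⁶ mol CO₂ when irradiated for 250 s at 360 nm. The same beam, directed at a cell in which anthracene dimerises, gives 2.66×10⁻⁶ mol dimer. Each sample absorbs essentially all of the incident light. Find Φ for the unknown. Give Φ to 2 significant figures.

Photons absorbed by the actinometer: 6.02×10⁻⁶ / 0.578 = 1.042×10⁻⁵ mol.
Φ(unknown) = 2.66×10⁻⁶ / 1.042×10⁻⁵ = 0.26.

Φ = 0.26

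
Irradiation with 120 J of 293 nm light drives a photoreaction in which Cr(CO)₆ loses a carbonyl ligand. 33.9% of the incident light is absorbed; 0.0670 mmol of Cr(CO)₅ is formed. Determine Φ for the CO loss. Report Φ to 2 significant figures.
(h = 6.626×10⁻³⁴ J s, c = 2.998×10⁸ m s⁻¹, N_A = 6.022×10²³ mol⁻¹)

Product: 0.0670 mmol = 6.70×10⁻⁵ mol.
Photon energy at 293 nm: hc/λ = (6.626×10⁻³⁴)(2.998×10⁸)/(293×10⁻⁹) = 6.780×10⁻¹⁹ J.
Photons incident: 120 / 6.780×10⁻¹⁹ = 1.770×10²⁰, i.e. 1.770×10²⁰/6.022×10²³ = 2.939×10⁻⁴ mol.
Photons absorbed: 0.339 × 2.939×10⁻⁴ = 9.963×10⁻⁵ mol.
Φ = 6.70×10⁻⁵ mol / 9.963×10⁻⁵ mol photons = 0.67.

Φ = 0.67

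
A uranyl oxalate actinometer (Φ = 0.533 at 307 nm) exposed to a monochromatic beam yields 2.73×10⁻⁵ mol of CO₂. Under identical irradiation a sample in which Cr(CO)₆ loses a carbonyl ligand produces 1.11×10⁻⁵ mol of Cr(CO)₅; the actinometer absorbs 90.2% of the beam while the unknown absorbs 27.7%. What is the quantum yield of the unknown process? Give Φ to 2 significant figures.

Photons absorbed by the actinometer: 2.73×10⁻⁵ / 0.533 = 5.122×10⁻⁵ mol.
Incident flux: 5.122×10⁻⁵ / 0.902 = 5.678×10⁻⁵ einstein.
Absorbed by unknown: 0.277 × 5.678×10⁻⁵ = 1.573×10⁻⁵ mol.
Φ(unknown) = 1.11×10⁻⁵ / 1.573×10⁻⁵ = 0.71.

Φ = 0.71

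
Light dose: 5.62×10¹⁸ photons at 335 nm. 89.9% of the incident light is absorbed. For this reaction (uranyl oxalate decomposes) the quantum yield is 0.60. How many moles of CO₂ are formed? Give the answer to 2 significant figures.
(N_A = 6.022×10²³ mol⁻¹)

5.0×10⁻⁶ mol

Moles of photons: 5.62×10¹⁸ / 6.022×10²³ = 9.332×10⁻⁶ mol.
Photons absorbed: 0.899 × 9.332×10⁻⁶ = 8.389×10⁻⁶ mol.
Product: Φ × n_abs = 0.60 × 8.389×10⁻⁶ = 5.033×10⁻⁶ mol.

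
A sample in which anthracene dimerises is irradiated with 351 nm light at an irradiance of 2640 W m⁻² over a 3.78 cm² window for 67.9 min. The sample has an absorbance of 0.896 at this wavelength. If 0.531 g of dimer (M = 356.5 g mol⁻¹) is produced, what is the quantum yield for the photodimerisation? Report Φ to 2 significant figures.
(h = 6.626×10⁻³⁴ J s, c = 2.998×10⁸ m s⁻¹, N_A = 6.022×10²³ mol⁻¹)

Φ = 0.14

Product: 0.531 g / 356.5 g mol⁻¹ = 0.001489 mol.
Photon energy at 351 nm: hc/λ = (6.626×10⁻³⁴)(2.998×10⁸)/(351×10⁻⁹) = 5.659×10⁻¹⁹ J.
Energy delivered: (2640 W m⁻²)(3.78×10⁻⁴ m²)(4074 s) = 4066 J.
Photons incident: 4066 / 5.659×10⁻¹⁹ = 7.185×10²¹, i.e. 7.185×10²¹/6.022×10²³ = 0.01193 mol.
Fraction absorbed: 1 − 10^(−0.896) = 0.8729.
Photons absorbed: 0.8729 × 0.01193 = 0.01041 mol.
Φ = 0.001489 mol / 0.01041 mol photons = 0.14.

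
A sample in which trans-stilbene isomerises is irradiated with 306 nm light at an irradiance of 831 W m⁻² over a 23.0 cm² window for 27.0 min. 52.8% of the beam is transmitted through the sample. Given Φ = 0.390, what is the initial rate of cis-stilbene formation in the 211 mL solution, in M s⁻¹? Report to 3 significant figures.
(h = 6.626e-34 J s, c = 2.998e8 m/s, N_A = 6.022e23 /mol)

4.27e-6 M s⁻¹

Photon energy at 306 nm: hc/λ = (6.626e-34)(2.998e8)/(306e-9) = 6.492e-19 J.
Energy delivered: (831 W m⁻²)(23.0e-4 m²)(1620 s) = 3096 J.
Photons incident: 3096 / 6.492e-19 = 4.769e21, i.e. 4.769e21/6.022e23 = 0.007919 mol.
Fraction absorbed: 1 − 52.8/100 = 0.4720.
Photons absorbed: 0.4720 × 0.007919 = 0.003738 mol.
Product formed: 0.390 × 0.003738 = 0.001458 mol.
Rate: 0.001458 mol / (1620 s × 0.211 L) = 4.27e-6 M s⁻¹.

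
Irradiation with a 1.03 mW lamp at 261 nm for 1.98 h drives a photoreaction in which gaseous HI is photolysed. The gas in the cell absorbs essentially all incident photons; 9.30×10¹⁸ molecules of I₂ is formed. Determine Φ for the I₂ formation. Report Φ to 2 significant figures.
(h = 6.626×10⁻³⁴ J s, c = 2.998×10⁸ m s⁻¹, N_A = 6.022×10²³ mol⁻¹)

Φ = 0.96

Product: 9.30×10¹⁸ / 6.022×10²³ = 1.544×10⁻⁵ mol.
Photon energy at 261 nm: hc/λ = (6.626×10⁻³⁴)(2.998×10⁸)/(261×10⁻⁹) = 7.611×10⁻¹⁹ J.
Energy delivered: (1.03 mW)(7128 s) = 7.342 J.
Photons incident: 7.342 / 7.611×10⁻¹⁹ = 9.647×10¹⁸, i.e. 9.647×10¹⁸/6.022×10²³ = 1.602×10⁻⁵ mol.
Φ = 1.544×10⁻⁵ mol / 1.602×10⁻⁵ mol photons = 0.96.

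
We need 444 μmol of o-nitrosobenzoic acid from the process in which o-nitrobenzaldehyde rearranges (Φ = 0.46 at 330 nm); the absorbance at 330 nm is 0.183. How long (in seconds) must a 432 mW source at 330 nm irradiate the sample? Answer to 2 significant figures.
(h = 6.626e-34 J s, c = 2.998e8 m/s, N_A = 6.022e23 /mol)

Product: 444 μmol = 4.44e-4 mol.
Photons that must be absorbed: 4.44e-4 / 0.46 = 9.652e-4 mol.
Fraction absorbed: 1 − 10^(−0.183) = 0.3439.
Incident photons needed: 9.652e-4 / 0.3439 = 0.002807 mol.
Photon energy: hc/λ = 6.020e-19 J; per mole, 3.625e5 J mol⁻¹.
Energy required: 0.002807 × 3.625e5 = 1018 J.
Time: 1018 J / 0.432 W = 2400 s.

t ≈ 2400 s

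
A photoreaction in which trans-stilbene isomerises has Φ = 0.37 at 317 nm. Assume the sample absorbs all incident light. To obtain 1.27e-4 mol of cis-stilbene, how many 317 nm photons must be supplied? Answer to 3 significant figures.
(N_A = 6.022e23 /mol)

2.07e20 photons

Photons that must be absorbed: 1.27e-4 / 0.37 = 3.432e-4 mol.
Photon count: 3.432e-4 × 6.022e23 = 2.07e20.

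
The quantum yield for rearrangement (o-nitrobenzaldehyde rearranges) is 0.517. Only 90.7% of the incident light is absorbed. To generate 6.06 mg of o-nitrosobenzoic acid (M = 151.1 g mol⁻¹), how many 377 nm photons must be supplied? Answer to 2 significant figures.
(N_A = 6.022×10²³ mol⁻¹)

5.2×10¹⁹ photons

Product: 6.06 mg / 151.1 g mol⁻¹ = 4.011×10⁻⁵ mol.
Photons that must be absorbed: 4.011×10⁻⁵ / 0.517 = 7.758×10⁻⁵ mol.
Incident photons needed: 7.758×10⁻⁵ / 0.907 = 8.553×10⁻⁵ mol.
Photon count: 8.553×10⁻⁵ × 6.022×10²³ = 5.2×10¹⁹.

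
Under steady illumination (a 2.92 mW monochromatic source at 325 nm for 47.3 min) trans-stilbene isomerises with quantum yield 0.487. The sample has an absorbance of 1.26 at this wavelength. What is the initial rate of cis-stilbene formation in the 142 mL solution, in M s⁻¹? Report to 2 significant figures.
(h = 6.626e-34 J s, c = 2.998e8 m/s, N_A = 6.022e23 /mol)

Photon energy at 325 nm: hc/λ = (6.626e-34)(2.998e8)/(325e-9) = 6.112e-19 J.
Energy delivered: (2.92 mW)(2838 s) = 8.287 J.
Photons incident: 8.287 / 6.112e-19 = 1.356e19, i.e. 1.356e19/6.022e23 = 2.252e-5 mol.
Fraction absorbed: 1 − 10^(−1.26) = 0.9450.
Photons absorbed: 0.9450 × 2.252e-5 = 2.128e-5 mol.
Product formed: 0.487 × 2.128e-5 = 1.036e-5 mol.
Rate: 1.036e-5 mol / (2838 s × 0.142 L) = 2.6e-8 M s⁻¹.

2.6e-8 M s⁻¹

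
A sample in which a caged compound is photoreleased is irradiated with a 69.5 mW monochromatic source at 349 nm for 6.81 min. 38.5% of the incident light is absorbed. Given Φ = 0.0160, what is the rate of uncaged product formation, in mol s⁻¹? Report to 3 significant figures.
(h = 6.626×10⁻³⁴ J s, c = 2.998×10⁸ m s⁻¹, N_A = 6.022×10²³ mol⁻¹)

Photon energy at 349 nm: hc/λ = (6.626×10⁻³⁴)(2.998×10⁸)/(349×10⁻⁹) = 5.692×10⁻¹⁹ J.
Energy delivered: (69.5 mW)(408.6 s) = 28.40 J.
Photons incident: 28.40 / 5.692×10⁻¹⁹ = 4.989×10¹⁹, i.e. 4.989×10¹⁹/6.022×10²³ = 8.285×10⁻⁵ mol.
Photons absorbed: 0.385 × 8.285×10⁻⁵ = 3.190×10⁻⁵ mol.
Product formed: 0.0160 × 3.190×10⁻⁵ = 5.104×10⁻⁷ mol.
Rate: 5.104×10⁻⁷ / 408.6 s = 1.25×10⁻⁹ mol s⁻¹.

1.25×10⁻⁹ mol s⁻¹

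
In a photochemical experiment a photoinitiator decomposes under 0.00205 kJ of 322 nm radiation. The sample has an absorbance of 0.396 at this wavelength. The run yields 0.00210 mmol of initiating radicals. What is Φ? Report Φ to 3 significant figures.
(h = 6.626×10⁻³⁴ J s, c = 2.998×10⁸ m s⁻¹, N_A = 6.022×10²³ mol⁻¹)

Product: 0.00210 mmol = 2.10×10⁻⁶ mol.
Photon energy at 322 nm: hc/λ = (6.626×10⁻³⁴)(2.998×10⁸)/(322×10⁻⁹) = 6.169×10⁻¹⁹ J.
Incident energy: 0.00205 kJ = 2.05 J.
Photons incident: 2.05 / 6.169×10⁻¹⁹ = 3.323×10¹⁸, i.e. 3.323×10¹⁸/6.022×10²³ = 5.518×10⁻⁶ mol.
Fraction absorbed: 1 − 10^(−0.396) = 0.5982.
Photons absorbed: 0.5982 × 5.518×10⁻⁶ = 3.301×10⁻⁶ mol.
Φ = 2.10×10⁻⁶ mol / 3.301×10⁻⁶ mol photons = 0.636.

Φ = 0.636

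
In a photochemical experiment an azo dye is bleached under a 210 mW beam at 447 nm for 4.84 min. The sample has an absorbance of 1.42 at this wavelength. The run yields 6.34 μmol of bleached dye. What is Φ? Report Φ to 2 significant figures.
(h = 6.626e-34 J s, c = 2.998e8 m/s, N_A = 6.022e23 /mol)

Φ = 0.029

Product: 6.34 μmol = 6.34e-6 mol.
Photon energy at 447 nm: hc/λ = (6.626e-34)(2.998e8)/(447e-9) = 4.444e-19 J.
Energy delivered: (210 mW)(290.4 s) = 60.98 J.
Photons incident: 60.98 / 4.444e-19 = 1.372e20, i.e. 1.372e20/6.022e23 = 2.278e-4 mol.
Fraction absorbed: 1 − 10^(−1.42) = 0.9620.
Photons absorbed: 0.9620 × 2.278e-4 = 2.191e-4 mol.
Φ = 6.34e-6 mol / 2.191e-4 mol photons = 0.029.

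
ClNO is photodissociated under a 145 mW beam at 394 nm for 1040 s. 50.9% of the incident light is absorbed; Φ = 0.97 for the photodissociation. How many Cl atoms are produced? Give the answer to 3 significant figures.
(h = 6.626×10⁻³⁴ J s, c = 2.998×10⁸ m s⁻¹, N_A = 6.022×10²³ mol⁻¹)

Photon energy at 394 nm: hc/λ = (6.626×10⁻³⁴)(2.998×10⁸)/(394×10⁻⁹) = 5.042×10⁻¹⁹ J.
Energy delivered: (145 mW)(1040 s) = 150.8 J.
Photons incident: 150.8 / 5.042×10⁻¹⁹ = 2.991×10²⁰, i.e. 2.991×10²⁰/6.022×10²³ = 4.967×10⁻⁴ mol.
Photons absorbed: 0.509 × 4.967×10⁻⁴ = 2.528×10⁻⁴ mol.
Product: Φ × n_abs = 0.97 × 2.528×10⁻⁴ = 2.452×10⁻⁴ mol.
As a count: 2.452×10⁻⁴ × 6.022×10²³ = 1.48×10²⁰.

1.48×10²⁰ atoms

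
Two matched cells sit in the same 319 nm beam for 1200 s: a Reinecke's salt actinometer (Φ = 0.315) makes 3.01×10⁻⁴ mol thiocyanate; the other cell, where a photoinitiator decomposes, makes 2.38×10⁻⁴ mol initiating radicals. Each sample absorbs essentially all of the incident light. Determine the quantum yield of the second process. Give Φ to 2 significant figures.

Photons absorbed by the actinometer: 3.01×10⁻⁴ / 0.315 = 9.556×10⁻⁴ mol.
Φ(unknown) = 2.38×10⁻⁴ / 9.556×10⁻⁴ = 0.25.

Φ = 0.25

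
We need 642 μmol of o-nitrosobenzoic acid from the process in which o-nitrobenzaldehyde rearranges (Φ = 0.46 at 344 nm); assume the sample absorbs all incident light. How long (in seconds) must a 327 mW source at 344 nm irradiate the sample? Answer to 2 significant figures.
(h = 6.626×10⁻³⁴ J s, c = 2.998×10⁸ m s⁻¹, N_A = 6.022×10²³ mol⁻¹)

t ≈ 1500 s

Product: 642 μmol = 6.42×10⁻⁴ mol.
Photons that must be absorbed: 6.42×10⁻⁴ / 0.46 = 0.001396 mol.
Photon energy: hc/λ = 5.775×10⁻¹⁹ J; per mole, 3.478×10⁵ J mol⁻¹.
Energy required: 0.001396 × 3.478×10⁵ = 485.5 J.
Time: 485.5 J / 0.327 W = 1500 s.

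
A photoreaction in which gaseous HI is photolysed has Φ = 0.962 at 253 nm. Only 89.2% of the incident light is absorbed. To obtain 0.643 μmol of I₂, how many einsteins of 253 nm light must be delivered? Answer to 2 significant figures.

7.5×10⁻⁷ einstein

Product: 0.643 μmol = 6.43×10⁻⁷ mol.
Photons that must be absorbed: 6.43×10⁻⁷ / 0.962 = 6.684×10⁻⁷ mol.
Incident photons needed: 6.684×10⁻⁷ / 0.892 = 7.493×10⁻⁷ mol.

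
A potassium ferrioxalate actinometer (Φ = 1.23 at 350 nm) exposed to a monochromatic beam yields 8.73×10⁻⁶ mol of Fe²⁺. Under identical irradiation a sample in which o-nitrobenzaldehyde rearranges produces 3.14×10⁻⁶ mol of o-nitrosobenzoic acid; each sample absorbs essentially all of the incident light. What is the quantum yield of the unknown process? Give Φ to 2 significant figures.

Photons absorbed by the actinometer: 8.73×10⁻⁶ / 1.23 = 7.098×10⁻⁶ mol.
Φ(unknown) = 3.14×10⁻⁶ / 7.098×10⁻⁶ = 0.44.

Φ = 0.44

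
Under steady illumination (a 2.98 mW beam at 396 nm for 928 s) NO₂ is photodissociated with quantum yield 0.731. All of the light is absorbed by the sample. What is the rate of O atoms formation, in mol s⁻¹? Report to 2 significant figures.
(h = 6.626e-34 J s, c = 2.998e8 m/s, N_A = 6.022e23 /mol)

Photon energy at 396 nm: hc/λ = (6.626e-34)(2.998e8)/(396e-9) = 5.016e-19 J.
Energy delivered: (2.98 mW)(928 s) = 2.765 J.
Photons incident: 2.765 / 5.016e-19 = 5.512e18, i.e. 5.512e18/6.022e23 = 9.153e-6 mol.
Product formed: 0.731 × 9.153e-6 = 6.691e-6 mol.
Rate: 6.691e-6 / 928 s = 7.2e-9 mol s⁻¹.

7.2e-9 mol s⁻¹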